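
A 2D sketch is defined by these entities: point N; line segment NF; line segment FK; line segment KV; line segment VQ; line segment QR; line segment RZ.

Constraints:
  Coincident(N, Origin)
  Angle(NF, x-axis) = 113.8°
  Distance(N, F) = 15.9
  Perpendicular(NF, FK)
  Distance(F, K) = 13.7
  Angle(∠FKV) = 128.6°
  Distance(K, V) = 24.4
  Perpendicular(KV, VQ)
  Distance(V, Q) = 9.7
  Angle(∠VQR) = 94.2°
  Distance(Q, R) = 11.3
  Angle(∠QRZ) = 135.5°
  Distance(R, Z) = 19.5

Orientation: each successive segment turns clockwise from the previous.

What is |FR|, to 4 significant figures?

21.68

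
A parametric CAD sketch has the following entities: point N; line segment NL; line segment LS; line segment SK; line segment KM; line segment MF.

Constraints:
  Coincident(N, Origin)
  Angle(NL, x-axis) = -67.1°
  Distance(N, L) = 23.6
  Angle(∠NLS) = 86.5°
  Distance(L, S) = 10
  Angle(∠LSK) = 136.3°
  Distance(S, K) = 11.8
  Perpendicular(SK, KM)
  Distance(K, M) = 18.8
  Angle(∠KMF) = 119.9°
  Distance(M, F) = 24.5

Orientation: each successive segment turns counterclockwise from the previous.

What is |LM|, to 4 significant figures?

22.44

∠LSK = 136.3° gives SK at 70.10° from the x-axis; with |SK| = 11.8, K = (22.16, -6.198). The perpendicularity gives KM at right angles to SK, so KM runs at 160.1°; with |KM| = 18.8, M = (4.480, 0.2009). Then |LM| = |M − L| = 22.44.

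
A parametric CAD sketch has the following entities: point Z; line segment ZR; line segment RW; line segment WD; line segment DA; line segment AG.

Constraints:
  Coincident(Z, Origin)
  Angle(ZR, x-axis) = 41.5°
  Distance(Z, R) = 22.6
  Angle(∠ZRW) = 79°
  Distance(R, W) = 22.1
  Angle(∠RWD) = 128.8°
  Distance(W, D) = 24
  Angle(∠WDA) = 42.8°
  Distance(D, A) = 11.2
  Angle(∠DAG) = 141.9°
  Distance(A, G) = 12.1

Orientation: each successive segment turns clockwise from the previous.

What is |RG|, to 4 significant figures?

19.57

∠WDA = 42.8° gives DA at 112.1° from the x-axis; with |DA| = 11.2, A = (15.45, -16.14). ∠DAG = 141.9° gives AG at 74.00° from the x-axis; with |AG| = 12.1, G = (18.78, -4.509). Then |RG| = |G − R| = 19.57.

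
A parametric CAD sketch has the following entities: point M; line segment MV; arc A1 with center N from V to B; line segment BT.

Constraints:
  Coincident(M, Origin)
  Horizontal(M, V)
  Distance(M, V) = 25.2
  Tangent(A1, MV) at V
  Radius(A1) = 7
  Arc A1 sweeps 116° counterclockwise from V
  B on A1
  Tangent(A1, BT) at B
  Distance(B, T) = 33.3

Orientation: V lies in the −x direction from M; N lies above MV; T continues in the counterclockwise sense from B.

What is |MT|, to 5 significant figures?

52.178

M is at the origin; MV is horizontal with |MV| = 25.2 and V on the −x side, so V = (-25.200, 0.0000). A1 meets MV tangentially, so NV is at right angles to MV, so N = V + (0, 7) = (-25.200, 7.0000). On A1, V sits at bearing -90° from N; a 116° counterclockwise sweep puts B at bearing 26°, so B = N + 7.0·(cos 26°, sin 26°) = (-18.908, 10.069). Tangency of A1 to BT means the radius NB is perpendicular to BT, so BT runs along (−sin 26°, cos 26°); with |BT| = 33.3, T = (-33.506, 39.998). Then |MT| = |T − M| = 52.178.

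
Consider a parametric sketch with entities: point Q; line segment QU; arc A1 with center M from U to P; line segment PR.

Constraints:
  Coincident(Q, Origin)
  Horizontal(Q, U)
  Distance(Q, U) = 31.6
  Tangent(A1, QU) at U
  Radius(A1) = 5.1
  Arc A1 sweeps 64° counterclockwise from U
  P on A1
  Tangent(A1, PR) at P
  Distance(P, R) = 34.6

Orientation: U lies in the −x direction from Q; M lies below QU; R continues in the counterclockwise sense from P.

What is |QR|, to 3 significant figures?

61.6

Q is at the origin; Q and U share the same y with |QU| = 31.6 and U on the −x side, so U = (-31.6, 0.00). Since A1 is tangent to QU there, MU ⟂ QU, so M = U + (0, -5.1) = (-31.6, -5.10). On A1, U sits at bearing 90° from M; a 64° counterclockwise sweep puts P at bearing 154°, so P = M + 5.1·(cos 154°, sin 154°) = (-36.2, -2.86). Tangency of A1 to PR means the radius MP is perpendicular to PR, so PR runs along (−sin 154°, cos 154°); with |PR| = 34.6, R = (-51.4, -34.0). Then |QR| = |R − Q| = 61.6.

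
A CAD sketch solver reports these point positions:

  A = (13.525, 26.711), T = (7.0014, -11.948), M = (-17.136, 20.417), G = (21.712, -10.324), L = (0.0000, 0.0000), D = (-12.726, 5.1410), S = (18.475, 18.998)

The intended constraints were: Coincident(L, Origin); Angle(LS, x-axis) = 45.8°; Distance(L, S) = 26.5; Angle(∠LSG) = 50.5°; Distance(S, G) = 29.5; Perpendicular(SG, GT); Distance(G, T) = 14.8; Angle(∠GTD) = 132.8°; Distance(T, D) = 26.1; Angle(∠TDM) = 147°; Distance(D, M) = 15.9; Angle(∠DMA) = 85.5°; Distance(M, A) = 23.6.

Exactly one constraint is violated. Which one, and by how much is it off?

Distance(M, A) = 23.6 — off by 7.70.

L = (0.00, 0.00) ✓; LS at 45.80° ✓; |LS| = 26.50 ✓; ∠LSG = 50.50° ✓; |SG| = 29.50 ✓; ∠(SG, GT) = 90.00° ✓; |GT| = 14.80 ✓; ∠GTD = 132.8° ✓; |TD| = 26.10 ✓; ∠TDM = 147.0° ✓; |DM| = 15.90 ✓; ∠DMA = 85.50° ✓; |MA| = 31.30 ✗.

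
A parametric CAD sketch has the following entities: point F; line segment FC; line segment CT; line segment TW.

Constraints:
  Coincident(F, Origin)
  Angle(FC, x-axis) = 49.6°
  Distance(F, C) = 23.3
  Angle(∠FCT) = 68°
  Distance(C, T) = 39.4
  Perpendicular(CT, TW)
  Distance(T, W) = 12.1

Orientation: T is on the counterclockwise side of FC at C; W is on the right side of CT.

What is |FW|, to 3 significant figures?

45.6

F is at the origin; FC runs at 49.6° with length 23.3, so C = 23.3·(cos 49.6°, sin 49.6°) = (15.1, 17.7). ∠FCT = 68.0°, so CT runs at 49.6° + (180° − 68.0°) = 162° from the x-axis; with |CT| = 39.4, T = C + 39.4·(cos 162°, sin 162°) = (-22.3, 30.2). The perpendicularity gives TW at right angles to CT; with |TW| = 12.1 on the right of CT, W = T + 12.1·(0.316, 0.949) = (-18.5, 41.7). Then |FW| = |W − F| = 45.6.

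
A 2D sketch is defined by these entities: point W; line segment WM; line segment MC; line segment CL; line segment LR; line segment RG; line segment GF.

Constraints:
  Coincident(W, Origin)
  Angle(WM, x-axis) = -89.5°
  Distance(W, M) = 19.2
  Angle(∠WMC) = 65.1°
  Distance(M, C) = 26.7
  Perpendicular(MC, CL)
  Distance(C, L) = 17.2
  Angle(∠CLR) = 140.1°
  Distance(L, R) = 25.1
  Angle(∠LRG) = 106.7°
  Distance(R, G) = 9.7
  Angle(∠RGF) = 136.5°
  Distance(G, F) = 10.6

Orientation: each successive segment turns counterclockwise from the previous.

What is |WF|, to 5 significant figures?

11.928

W is at the origin; WM runs at -89.5° with length 19.2, so M = (0.16755, -19.199). ∠WMC = 65.1° gives MC at 25.400° from the x-axis; with |MC| = 26.7, C = (24.287, -7.7467). The perpendicularity gives CL at right angles to MC, so CL runs at 115.40°; with |CL| = 17.2, L = (16.909, 7.7907). ∠CLR = 140.1° gives LR at 155.30° from the x-axis; with |LR| = 25.1, R = (-5.8946, 18.279). ∠LRG = 106.7° gives RG at -131.40° from the x-axis; with |RG| = 9.7, G = (-12.309, 11.003). ∠RGF = 136.5° gives GF at -87.900° from the x-axis; with |GF| = 10.6, F = (-11.921, 0.41017). Then |WF| = |F − W| = 11.928.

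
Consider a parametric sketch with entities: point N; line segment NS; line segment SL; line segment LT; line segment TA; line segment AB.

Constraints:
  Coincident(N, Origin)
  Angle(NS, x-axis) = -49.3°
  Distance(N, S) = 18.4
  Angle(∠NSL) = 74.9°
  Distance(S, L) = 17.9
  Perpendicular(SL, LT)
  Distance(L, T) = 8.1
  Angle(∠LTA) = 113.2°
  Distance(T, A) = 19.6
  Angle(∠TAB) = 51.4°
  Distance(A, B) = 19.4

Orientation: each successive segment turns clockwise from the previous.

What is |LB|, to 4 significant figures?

13.18

N is at the origin; NS runs at -49.3° with length 18.4, so S = (12.00, -13.95). ∠NSL = 74.9° gives SL at -154.4° from the x-axis; with |SL| = 17.9, L = (-4.144, -21.68). SL is perpendicular to LT, so LT runs at 115.6°; with |LT| = 8.1, T = (-7.644, -14.38). ∠LTA = 113.2° gives TA at 48.80° from the x-axis; with |TA| = 19.6, A = (5.266, 0.3682). ∠TAB = 51.4° gives AB at -79.80° from the x-axis; with |AB| = 19.4, B = (8.702, -18.73). Then |LB| = |B − L| = 13.18.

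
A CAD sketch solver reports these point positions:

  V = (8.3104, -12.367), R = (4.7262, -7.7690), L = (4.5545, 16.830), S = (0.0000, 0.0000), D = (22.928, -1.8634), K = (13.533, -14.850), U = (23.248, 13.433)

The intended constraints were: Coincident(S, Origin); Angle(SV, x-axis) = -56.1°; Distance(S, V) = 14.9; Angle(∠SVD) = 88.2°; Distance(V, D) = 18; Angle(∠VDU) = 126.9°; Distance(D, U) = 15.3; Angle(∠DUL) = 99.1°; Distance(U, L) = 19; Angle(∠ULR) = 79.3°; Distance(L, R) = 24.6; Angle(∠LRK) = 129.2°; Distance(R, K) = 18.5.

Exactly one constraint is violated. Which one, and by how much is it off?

Distance(R, K) = 18.5 — off by 7.20.

S = (0.00, 0.00) ✓; SV at -56.10° ✓; |SV| = 14.90 ✓; ∠SVD = 88.20° ✓; |VD| = 18.00 ✓; ∠VDU = 126.9° ✓; |DU| = 15.30 ✓; ∠DUL = 99.10° ✓; |UL| = 19.00 ✓; ∠ULR = 79.30° ✓; |LR| = 24.60 ✓; ∠LRK = 129.2° ✓; |RK| = 11.30 ✗.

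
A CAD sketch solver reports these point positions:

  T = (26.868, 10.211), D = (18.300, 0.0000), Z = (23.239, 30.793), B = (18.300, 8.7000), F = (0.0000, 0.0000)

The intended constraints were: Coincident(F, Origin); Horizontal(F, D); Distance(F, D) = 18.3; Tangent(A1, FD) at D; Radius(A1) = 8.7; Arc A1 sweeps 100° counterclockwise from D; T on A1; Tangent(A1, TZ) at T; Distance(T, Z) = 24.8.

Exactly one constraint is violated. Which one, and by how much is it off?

Distance(T, Z) = 24.8 — off by 3.90.

F = (0.00, 0.00) ✓; F.y = 0.00, D.y = 0.00 ✓; |FD| = 18.30 ✓; ∠(BD, DF) = 90.00° ✓; |BD| = 8.700 ✓; bearing(B→T) − bearing(B→D) = 100.0° ✓; |BT| = 8.700 ✓; ∠(BT, TZ) = 90.00° ✓; |TZ| = 20.90 ✗.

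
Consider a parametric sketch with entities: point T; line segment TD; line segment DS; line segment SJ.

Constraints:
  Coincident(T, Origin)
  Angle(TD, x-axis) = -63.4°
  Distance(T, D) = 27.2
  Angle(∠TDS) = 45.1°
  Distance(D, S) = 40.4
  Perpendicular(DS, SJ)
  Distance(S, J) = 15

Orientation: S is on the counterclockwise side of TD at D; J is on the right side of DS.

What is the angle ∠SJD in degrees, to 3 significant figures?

69.6°

∠TDS = 45.1°, so DS runs at -63.4° + (180° − 45.1°) = 71.5° from the x-axis; with |DS| = 40.4, S = D + 40.4·(cos 71.5°, sin 71.5°) = (25.0, 14.0). DS ⟂ SJ; with |SJ| = 15.0 on the right of DS, J = S + 15.0·(0.948, -0.317) = (39.2, 9.23). Then cos ∠SJD = JS·JD / (|JS||JD|), giving 69.6°.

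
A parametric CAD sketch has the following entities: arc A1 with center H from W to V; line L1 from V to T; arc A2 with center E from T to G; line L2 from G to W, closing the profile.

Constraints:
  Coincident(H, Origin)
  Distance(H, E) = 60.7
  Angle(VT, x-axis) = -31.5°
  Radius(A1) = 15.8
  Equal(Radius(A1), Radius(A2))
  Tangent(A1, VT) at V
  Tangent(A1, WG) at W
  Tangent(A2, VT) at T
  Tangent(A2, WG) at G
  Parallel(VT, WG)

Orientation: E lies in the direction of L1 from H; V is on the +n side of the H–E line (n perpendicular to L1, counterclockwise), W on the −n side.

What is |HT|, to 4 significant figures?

62.72

Tangency of A1 to both parallel lines with radius 15.8 puts V and W at H ± 15.8·n: V = (8.255, 13.47), W = (-8.255, -13.47). Equal radii place T and G the same way about E: T = E + 15.8·n = (60.01, -18.24), G = E − 15.8·n = (43.50, -45.19). Then |HT| = |T − H| = 62.72.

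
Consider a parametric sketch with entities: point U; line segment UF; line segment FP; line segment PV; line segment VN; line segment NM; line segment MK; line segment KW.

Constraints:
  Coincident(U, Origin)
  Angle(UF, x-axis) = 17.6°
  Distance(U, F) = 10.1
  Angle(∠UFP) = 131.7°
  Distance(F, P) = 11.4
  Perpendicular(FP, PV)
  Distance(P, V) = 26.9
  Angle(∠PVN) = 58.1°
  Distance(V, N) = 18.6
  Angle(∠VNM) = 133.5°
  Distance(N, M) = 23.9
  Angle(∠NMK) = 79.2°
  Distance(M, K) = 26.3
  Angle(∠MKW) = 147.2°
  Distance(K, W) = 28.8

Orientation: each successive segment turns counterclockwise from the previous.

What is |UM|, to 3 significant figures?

14.1

U is at the origin; UF runs at 17.6° with length 10.1, so F = (9.63, 3.05). ∠UFP = 131.7° gives FP at 65.9° from the x-axis; with |FP| = 11.4, P = (14.3, 13.5). The perpendicularity gives PV at right angles to FP, so PV runs at 156°; with |PV| = 26.9, V = (-10.3, 24.4). ∠PVN = 58.1° gives VN at -82.2° from the x-axis; with |VN| = 18.6, N = (-7.75, 6.02). ∠VNM = 133.5° gives NM at -35.7° from the x-axis; with |NM| = 23.9, M = (11.7, -7.93). Then |UM| = |M − U| = 14.1.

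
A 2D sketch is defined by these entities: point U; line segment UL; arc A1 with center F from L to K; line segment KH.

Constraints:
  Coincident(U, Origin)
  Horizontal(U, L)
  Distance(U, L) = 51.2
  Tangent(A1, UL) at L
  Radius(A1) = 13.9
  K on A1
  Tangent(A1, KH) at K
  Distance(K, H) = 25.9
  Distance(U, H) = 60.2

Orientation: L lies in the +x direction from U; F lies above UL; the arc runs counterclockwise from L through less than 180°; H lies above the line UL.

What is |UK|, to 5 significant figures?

65.536

U is at the origin; U and L share the same y with |UL| = 51.2 and L on the +x side, so L = (51.200, 0.0000). Since A1 is tangent to UL there, FL ⟂ UL, so F = L + (0, 13.9) = (51.200, 13.900). Since FK ⟂ KH (tangency), |FH| = √(13.9² + 25.9²) = 29.394 regardless of where K sits on A1. So H lies on both circle(U, 60.2) and circle(F, 29.394); the above-UL intersection is H = (43.003, 42.128). K is the foot of the tangent from H: K = (61.129, 23.628).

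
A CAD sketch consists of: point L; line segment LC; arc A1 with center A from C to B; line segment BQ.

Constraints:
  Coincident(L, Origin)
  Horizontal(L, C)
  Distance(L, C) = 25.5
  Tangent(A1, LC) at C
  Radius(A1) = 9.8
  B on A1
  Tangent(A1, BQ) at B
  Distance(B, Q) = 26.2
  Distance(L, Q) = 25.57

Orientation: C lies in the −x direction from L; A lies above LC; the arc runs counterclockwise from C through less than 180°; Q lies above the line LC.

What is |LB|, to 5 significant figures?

17.993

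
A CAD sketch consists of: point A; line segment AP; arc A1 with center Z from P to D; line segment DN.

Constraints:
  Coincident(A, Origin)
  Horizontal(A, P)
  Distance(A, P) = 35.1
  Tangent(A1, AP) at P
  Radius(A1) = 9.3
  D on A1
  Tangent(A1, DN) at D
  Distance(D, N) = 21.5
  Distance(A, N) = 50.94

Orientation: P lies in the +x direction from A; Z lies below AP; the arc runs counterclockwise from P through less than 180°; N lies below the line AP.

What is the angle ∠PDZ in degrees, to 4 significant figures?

28.06°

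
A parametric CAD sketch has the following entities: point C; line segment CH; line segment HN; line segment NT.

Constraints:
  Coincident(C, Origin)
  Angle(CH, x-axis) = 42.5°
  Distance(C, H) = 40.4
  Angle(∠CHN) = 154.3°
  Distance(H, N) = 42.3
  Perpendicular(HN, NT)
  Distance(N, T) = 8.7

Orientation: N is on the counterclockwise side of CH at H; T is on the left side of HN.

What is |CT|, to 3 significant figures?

79.2

∠CHN = 154.3°, so HN runs at 42.5° + (180° − 154.3°) = 68.2° from the x-axis; with |HN| = 42.3, N = H + 42.3·(cos 68.2°, sin 68.2°) = (45.5, 66.6). HN ⟂ NT; with |NT| = 8.7 on the left of HN, T = N + 8.7·(-0.928, 0.371) = (37.4, 69.8). Then |CT| = |T − C| = 79.2.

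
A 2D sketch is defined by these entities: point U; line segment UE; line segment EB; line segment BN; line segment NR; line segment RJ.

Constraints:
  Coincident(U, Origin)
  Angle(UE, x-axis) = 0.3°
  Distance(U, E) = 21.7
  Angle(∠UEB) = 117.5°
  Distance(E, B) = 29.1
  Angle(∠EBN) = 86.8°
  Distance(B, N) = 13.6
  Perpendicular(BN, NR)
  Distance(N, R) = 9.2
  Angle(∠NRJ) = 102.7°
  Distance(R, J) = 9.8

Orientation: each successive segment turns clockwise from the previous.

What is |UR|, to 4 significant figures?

29.82

U is at the origin; UE runs at 0.3° with length 21.7, so E = (21.70, 0.1136). ∠UEB = 117.5° gives EB at -62.20° from the x-axis; with |EB| = 29.1, B = (35.27, -25.63). ∠EBN = 86.8° gives BN at -155.4° from the x-axis; with |BN| = 13.6, N = (22.91, -31.29). BN ⟂ NR, so NR runs at 114.6°; with |NR| = 9.2, R = (19.08, -22.92). Then |UR| = |R − U| = 29.82.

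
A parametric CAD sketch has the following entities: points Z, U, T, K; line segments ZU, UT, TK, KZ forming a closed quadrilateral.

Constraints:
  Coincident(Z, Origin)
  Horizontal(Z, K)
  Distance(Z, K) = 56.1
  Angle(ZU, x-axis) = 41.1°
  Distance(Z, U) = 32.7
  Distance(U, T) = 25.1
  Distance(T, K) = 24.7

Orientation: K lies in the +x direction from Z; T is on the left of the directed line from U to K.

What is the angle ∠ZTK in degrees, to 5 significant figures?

79.526°

Checks: |UT| = 25.10 ✓; |TK| = 24.70 ✓.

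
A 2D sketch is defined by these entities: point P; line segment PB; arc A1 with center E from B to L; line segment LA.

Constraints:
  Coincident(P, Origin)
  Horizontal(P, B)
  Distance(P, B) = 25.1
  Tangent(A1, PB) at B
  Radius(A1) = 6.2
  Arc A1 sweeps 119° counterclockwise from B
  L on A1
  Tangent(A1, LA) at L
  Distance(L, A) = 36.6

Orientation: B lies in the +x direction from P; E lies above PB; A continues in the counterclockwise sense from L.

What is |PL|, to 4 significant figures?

31.88

P is at the origin; P and B share the same y with |PB| = 25.1 and B on the +x side, so B = (25.10, 0.000). Tangency of A1 to PB means the radius EB is perpendicular to PB, so E = B + (0, 6.2) = (25.10, 6.200). On A1, B sits at bearing -90° from E; a 119° counterclockwise sweep puts L at bearing 29°, so L = E + 6.2·(cos 29°, sin 29°) = (30.52, 9.206). Then |PL| = |L − P| = 31.88.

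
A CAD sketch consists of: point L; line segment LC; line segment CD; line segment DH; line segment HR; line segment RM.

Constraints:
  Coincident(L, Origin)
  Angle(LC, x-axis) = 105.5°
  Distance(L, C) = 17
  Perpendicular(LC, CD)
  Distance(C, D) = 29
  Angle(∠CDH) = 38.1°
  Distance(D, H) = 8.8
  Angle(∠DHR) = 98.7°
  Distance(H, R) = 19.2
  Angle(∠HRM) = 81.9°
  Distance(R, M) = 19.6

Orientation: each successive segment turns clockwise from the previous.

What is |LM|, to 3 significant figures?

43.7

L is at the origin; LC runs at 105.5° with length 17.0, so C = (-4.54, 16.4). The perpendicularity gives CD at right angles to LC, so CD runs at 15.5°; with |CD| = 29.0, D = (23.4, 24.1). ∠CDH = 38.1° gives DH at -126° from the x-axis; with |DH| = 8.8, H = (18.2, 17.0). ∠DHR = 98.7° gives HR at 152° from the x-axis; with |HR| = 19.2, R = (1.18, 26.0). ∠HRM = 81.9° gives RM at 54.2° from the x-axis; with |RM| = 19.6, M = (12.6, 41.9). Then |LM| = |M − L| = 43.7.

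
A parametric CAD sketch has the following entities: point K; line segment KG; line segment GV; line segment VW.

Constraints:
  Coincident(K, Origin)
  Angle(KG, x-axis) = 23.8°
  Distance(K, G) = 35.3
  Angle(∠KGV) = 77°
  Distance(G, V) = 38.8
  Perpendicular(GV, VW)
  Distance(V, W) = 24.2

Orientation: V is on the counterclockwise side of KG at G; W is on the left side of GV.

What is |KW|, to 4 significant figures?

32.50

K is at the origin; KG runs at 23.8° with length 35.3, so G = 35.3·(cos 23.8°, sin 23.8°) = (32.30, 14.25). ∠KGV = 77.0°, so GV runs at 23.8° + (180° − 77.0°) = 126.8° from the x-axis; with |GV| = 38.8, V = G + 38.8·(cos 126.8°, sin 126.8°) = (9.056, 45.31). GV is perpendicular to VW; with |VW| = 24.2 on the left of GV, W = V + 24.2·(-0.8007, -0.5990) = (-10.32, 30.82). Then |KW| = |W − K| = 32.50.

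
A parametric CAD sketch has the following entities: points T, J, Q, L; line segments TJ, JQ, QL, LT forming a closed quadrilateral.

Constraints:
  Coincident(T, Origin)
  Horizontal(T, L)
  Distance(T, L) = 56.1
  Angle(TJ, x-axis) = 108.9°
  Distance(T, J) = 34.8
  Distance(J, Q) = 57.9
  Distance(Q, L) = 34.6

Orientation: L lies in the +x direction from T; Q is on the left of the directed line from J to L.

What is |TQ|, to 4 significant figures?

57.28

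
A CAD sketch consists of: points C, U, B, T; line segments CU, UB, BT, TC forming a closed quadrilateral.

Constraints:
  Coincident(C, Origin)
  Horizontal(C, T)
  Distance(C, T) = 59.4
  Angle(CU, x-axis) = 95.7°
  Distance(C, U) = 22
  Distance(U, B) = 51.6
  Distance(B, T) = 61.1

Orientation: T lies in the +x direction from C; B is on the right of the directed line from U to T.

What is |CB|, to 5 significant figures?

29.655

Checks: |UB| = 51.60 ✓; |BT| = 61.10 ✓.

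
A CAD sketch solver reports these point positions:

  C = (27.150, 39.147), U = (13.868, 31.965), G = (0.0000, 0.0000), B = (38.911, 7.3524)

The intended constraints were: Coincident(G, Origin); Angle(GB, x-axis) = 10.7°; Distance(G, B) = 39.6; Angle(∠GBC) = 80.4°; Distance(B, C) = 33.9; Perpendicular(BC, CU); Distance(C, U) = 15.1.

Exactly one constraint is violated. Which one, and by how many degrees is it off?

Perpendicular(BC, CU) — off by 8.10°.

G = (0.00, 0.00) ✓; GB at 10.70° ✓; |GB| = 39.60 ✓; ∠GBC = 80.40° ✓; |BC| = 33.90 ✓; ∠(BC, CU) = 98.10° ✗; |CU| = 15.10 ✓.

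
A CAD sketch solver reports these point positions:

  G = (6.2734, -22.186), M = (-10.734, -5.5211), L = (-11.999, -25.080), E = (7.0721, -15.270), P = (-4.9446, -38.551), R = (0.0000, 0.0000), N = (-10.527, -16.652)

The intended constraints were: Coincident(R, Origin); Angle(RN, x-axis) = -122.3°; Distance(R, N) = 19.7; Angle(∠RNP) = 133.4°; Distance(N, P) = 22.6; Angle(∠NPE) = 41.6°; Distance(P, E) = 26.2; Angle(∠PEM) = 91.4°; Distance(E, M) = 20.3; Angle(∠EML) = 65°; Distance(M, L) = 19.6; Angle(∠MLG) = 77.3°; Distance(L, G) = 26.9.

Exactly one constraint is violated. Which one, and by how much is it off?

Distance(L, G) = 26.9 — off by 8.40.

R = (0.00, 0.00) ✓; RN at -122.3° ✓; |RN| = 19.70 ✓; ∠RNP = 133.4° ✓; |NP| = 22.60 ✓; ∠NPE = 41.60° ✓; |PE| = 26.20 ✓; ∠PEM = 91.40° ✓; |EM| = 20.30 ✓; ∠EML = 65.00° ✓; |ML| = 19.60 ✓; ∠MLG = 77.30° ✓; |LG| = 18.50 ✗.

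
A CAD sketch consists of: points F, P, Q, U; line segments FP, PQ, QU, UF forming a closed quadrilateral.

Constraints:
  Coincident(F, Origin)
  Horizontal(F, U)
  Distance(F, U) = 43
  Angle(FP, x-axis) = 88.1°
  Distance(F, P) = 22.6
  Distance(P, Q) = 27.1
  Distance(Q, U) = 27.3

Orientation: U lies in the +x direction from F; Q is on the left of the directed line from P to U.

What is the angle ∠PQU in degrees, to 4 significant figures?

123.5°

F is at the origin; FU is horizontal with |FU| = 43.0 and U in +x, so U = (43.0, 0). FP runs at 88.1° with |FP| = 22.6, so P = (0.7493, 22.59). Q is determined by |PQ| = 27.1 and |QU| = 27.3 together: it lies at the intersection of circle(P, 27.1) and circle(U, 27.3). With |PU| = 47.91, the foot of the radical line on PU is 23.84 from P and the perpendicular offset is √(27.1² − 23.84²) = 12.88. Taking the left-of-PU solution: Q = (27.85, 22.71).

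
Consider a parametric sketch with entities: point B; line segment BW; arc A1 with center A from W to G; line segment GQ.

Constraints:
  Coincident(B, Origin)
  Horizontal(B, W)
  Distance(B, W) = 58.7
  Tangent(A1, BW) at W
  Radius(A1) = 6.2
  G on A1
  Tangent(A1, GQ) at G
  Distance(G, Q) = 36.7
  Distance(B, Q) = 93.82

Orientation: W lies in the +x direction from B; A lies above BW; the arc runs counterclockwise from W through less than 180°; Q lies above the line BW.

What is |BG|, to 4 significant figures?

62.88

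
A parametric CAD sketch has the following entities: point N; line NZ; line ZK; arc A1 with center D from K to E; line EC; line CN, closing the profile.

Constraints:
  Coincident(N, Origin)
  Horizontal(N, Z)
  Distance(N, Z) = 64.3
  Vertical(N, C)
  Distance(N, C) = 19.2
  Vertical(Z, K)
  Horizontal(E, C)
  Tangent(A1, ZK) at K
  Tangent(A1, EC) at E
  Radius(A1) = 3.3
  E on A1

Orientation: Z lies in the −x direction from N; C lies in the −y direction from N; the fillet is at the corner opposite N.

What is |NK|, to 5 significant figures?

66.237

N is at the origin; N and Z share the same y with |NZ| = 64.3 and Z on the −x side, so Z = (-64.300, 0.0000). N and C share the same x with |NC| = 19.2 and C on the −y side, so C = (0.0000, -19.200). The virtual corner opposite N is at (-64.300, -19.200). A1 meets ZK tangentially, so DK is at right angles to ZK and since A1 is tangent to EC there, DE ⟂ EC, with radius 3.3, so the center D sits 3.3 in from both sides at D = (-61.000, -15.900). That places the tangent points at K = (-64.300, -15.900) on ZK and E = (-61.000, -19.200) on EC. Then |NK| = |K − N| = 66.237.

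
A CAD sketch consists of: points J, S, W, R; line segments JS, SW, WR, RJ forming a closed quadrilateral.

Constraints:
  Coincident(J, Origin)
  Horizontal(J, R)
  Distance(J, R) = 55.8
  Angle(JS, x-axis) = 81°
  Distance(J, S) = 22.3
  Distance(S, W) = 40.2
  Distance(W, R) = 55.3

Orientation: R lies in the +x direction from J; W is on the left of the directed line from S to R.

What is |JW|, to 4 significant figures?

59.58

J is at the origin; J and R share the same y with |JR| = 55.8 and R in +x, so R = (55.8, 0). JS runs at 81.0° with |JS| = 22.3, so S = (3.488, 22.03). W is determined by |SW| = 40.2 and |WR| = 55.3 together: it lies at the intersection of circle(S, 40.2) and circle(R, 55.3). With |SR| = 56.76, the foot of the radical line on SR is 15.68 from S and the perpendicular offset is √(40.2² − 15.68²) = 37.02. Taking the left-of-SR solution: W = (32.30, 50.06).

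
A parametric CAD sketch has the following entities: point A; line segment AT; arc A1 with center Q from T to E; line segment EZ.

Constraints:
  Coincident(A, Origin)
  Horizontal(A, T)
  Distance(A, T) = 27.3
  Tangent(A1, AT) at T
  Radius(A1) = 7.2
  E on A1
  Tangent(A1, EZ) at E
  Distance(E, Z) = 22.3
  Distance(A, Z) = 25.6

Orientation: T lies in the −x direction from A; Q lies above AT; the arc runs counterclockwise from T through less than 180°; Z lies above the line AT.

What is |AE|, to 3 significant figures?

21.3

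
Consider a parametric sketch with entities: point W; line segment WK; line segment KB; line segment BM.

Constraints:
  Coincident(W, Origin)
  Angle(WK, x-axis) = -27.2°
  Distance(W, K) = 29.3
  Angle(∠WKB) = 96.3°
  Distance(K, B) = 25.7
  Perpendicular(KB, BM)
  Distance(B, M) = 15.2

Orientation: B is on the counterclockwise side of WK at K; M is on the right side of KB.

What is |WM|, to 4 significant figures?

52.92

W is at the origin; WK runs at -27.2° with length 29.3, so K = 29.3·(cos -27.2°, sin -27.2°) = (26.06, -13.39). ∠WKB = 96.3°, so KB runs at -27.2° + (180° − 96.3°) = 56.50° from the x-axis; with |KB| = 25.7, B = K + 25.7·(cos 56.50°, sin 56.50°) = (40.24, 8.038). KB is perpendicular to BM; with |BM| = 15.2 on the right of KB, M = B + 15.2·(0.8339, -0.5519) = (52.92, -0.3515). Then |WM| = |M − W| = 52.92.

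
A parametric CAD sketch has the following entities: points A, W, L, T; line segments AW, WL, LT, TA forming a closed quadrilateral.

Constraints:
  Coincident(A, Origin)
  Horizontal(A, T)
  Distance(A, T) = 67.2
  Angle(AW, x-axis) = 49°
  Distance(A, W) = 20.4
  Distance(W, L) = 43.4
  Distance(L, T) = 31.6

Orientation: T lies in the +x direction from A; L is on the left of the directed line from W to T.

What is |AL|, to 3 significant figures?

61.8

Checks: |WL| = 43.40 ✓; |LT| = 31.60 ✓.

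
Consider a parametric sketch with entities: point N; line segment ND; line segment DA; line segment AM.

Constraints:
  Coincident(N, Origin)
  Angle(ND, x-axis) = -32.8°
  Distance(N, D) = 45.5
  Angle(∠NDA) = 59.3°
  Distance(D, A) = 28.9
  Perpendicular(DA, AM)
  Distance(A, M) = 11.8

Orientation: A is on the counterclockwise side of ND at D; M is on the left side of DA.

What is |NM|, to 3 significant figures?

27.9

N is at the origin; ND runs at -32.8° with length 45.5, so D = 45.5·(cos -32.8°, sin -32.8°) = (38.2, -24.6). ∠NDA = 59.3°, so DA runs at -32.8° + (180° − 59.3°) = 87.9° from the x-axis; with |DA| = 28.9, A = D + 28.9·(cos 87.9°, sin 87.9°) = (39.3, 4.23). DA is perpendicular to AM; with |AM| = 11.8 on the left of DA, M = A + 11.8·(-0.999, 0.0366) = (27.5, 4.67). Then |NM| = |M − N| = 27.9.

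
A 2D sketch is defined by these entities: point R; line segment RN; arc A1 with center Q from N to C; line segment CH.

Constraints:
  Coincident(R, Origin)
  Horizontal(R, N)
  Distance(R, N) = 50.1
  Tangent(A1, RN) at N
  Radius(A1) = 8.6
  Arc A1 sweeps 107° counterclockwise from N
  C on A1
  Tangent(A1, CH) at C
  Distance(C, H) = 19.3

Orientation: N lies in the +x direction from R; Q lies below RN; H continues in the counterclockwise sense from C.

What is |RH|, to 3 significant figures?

56.0

On A1, N sits at bearing 90° from Q; a 107° counterclockwise sweep puts C at bearing 197°, so C = Q + 8.6·(cos 197°, sin 197°) = (41.9, -11.1). A1 meets CH tangentially, so QC is at right angles to CH, so CH runs along (−sin 197°, cos 197°); with |CH| = 19.3, H = (47.5, -29.6). Then |RH| = |H − R| = 56.0.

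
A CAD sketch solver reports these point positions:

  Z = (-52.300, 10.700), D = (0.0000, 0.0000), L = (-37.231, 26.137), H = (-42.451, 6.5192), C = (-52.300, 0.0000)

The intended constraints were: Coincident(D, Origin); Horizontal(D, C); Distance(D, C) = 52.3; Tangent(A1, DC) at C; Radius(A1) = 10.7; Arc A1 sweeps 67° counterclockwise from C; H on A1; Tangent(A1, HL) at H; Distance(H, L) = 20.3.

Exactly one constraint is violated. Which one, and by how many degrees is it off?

Tangent(A1, HL) at H — off by 8.10°.

D = (0.00, 0.00) ✓; D.y = 0.00, C.y = 0.00 ✓; |DC| = 52.30 ✓; ∠(ZC, CD) = 90.00° ✓; |ZC| = 10.70 ✓; bearing(Z→H) − bearing(Z→C) = 67.00° ✓; |ZH| = 10.70 ✓; ∠(ZH, HL) = 81.90° ✗; |HL| = 20.30 ✓.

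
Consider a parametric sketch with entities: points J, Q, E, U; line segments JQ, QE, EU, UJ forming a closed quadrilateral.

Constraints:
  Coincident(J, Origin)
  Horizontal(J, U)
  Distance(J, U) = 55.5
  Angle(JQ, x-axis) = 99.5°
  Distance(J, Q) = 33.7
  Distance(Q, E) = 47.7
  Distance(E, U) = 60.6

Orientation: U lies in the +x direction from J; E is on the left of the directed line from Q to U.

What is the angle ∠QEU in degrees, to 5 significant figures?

78.887°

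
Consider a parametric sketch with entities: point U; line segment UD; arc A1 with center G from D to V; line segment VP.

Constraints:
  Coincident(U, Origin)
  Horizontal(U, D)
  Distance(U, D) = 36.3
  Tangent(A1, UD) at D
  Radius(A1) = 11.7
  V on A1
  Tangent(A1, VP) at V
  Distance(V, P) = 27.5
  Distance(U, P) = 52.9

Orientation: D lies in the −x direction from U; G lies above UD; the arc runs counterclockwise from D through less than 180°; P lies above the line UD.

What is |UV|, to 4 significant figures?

29.25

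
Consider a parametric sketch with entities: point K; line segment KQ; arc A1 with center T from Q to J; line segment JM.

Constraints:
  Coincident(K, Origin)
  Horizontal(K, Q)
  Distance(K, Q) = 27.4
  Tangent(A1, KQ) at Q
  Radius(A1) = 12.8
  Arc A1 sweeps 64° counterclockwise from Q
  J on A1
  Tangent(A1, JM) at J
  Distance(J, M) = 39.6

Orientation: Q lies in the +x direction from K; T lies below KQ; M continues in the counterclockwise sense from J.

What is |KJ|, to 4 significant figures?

17.45

The tangent condition forces TQ to be normal to KQ, so T = Q + (0, -12.8) = (27.40, -12.80). On A1, Q sits at bearing 90° from T; a 64° counterclockwise sweep puts J at bearing 154°, so J = T + 12.8·(cos 154°, sin 154°) = (15.90, -7.189). Then |KJ| = |J − K| = 17.45.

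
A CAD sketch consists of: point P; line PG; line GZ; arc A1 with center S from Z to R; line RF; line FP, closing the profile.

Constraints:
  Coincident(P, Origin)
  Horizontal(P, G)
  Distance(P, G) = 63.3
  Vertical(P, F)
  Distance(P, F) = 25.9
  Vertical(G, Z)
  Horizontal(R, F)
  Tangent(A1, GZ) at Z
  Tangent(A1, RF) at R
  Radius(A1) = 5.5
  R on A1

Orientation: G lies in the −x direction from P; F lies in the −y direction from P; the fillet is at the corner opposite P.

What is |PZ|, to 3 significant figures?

66.5

The virtual corner opposite P is at (-63.3, -25.9). Tangency of A1 to GZ means the radius SZ is perpendicular to GZ and since A1 is tangent to RF there, SR ⟂ RF, with radius 5.5, so the center S sits 5.5 in from both sides at S = (-57.8, -20.4). That places the tangent points at Z = (-63.3, -20.4) on GZ and R = (-57.8, -25.9) on RF. Then |PZ| = |Z − P| = 66.5.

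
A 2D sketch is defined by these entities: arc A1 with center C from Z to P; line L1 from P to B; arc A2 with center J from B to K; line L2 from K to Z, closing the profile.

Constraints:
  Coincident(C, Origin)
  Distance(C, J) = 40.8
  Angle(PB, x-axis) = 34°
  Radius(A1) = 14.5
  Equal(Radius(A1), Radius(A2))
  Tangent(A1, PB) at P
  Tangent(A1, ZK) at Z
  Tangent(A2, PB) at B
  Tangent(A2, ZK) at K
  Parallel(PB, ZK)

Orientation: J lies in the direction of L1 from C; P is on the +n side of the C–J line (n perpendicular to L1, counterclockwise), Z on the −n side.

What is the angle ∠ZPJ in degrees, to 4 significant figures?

70.44°

C is at the origin and J lies 40.8 along u from C, so J = 40.8·u = (33.82, 22.82). Tangency of A1 to both parallel lines with radius 14.5 puts P and Z at C ± 14.5·n: P = (-8.108, 12.02), Z = (8.108, -12.02). Then cos ∠ZPJ = PZ·PJ / (|PZ||PJ|), giving 70.44°.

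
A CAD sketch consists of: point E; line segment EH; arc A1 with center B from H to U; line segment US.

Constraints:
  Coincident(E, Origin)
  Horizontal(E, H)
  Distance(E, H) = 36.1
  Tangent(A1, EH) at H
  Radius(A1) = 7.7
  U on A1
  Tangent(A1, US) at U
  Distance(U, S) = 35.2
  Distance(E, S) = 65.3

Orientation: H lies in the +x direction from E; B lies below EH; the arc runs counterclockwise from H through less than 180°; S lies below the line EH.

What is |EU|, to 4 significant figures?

32.43

Checks: |BU| = 7.700 ✓; ∠(BU, US) = 90.00° ✓; |US| = 35.20 ✓; |ES| = 65.30 ✓.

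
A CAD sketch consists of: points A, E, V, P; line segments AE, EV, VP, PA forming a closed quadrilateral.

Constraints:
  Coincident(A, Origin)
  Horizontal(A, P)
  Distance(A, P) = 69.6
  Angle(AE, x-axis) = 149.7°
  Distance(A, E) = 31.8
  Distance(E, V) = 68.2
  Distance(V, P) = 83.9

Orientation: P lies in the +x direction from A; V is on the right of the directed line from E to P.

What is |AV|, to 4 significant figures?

46.49

A is at the origin; AP is horizontal with |AP| = 69.6 and P in +x, so P = (69.6, 0). AE runs at 149.7° with |AE| = 31.8, so E = (-27.46, 16.04). V is determined by |EV| = 68.2 and |VP| = 83.9 together: it lies at the intersection of circle(E, 68.2) and circle(P, 83.9). With |EP| = 98.37, the foot of the radical line on EP is 37.05 from E and the perpendicular offset is √(68.2² − 37.05²) = 57.26. Taking the right-of-EP solution: V = (-0.2413, -46.49).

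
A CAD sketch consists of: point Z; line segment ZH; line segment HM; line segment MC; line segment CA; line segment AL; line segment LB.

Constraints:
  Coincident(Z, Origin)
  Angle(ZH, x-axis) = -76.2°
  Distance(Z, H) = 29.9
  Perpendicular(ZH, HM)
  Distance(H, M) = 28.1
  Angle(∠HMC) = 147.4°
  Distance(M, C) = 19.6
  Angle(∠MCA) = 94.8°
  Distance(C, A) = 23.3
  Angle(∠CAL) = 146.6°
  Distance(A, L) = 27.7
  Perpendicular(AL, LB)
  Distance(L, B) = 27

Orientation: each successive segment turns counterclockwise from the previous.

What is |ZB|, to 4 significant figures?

9.712

Z is at the origin; ZH runs at -76.2° with length 29.9, so H = (7.132, -29.04). ZH ⟂ HM, so HM runs at 13.80°; with |HM| = 28.1, M = (34.42, -22.33). ∠HMC = 147.4° gives MC at 46.40° from the x-axis; with |MC| = 19.6, C = (47.94, -8.140). ∠MCA = 94.8° gives CA at 131.6° from the x-axis; with |CA| = 23.3, A = (32.47, 9.283). ∠CAL = 146.6° gives AL at 165.0° from the x-axis; with |AL| = 27.7, L = (5.712, 16.45). The perpendicularity gives LB at right angles to AL, so LB runs at -105.0°; with |LB| = 27.0, B = (-1.276, -9.627). Then |ZB| = |B − Z| = 9.712.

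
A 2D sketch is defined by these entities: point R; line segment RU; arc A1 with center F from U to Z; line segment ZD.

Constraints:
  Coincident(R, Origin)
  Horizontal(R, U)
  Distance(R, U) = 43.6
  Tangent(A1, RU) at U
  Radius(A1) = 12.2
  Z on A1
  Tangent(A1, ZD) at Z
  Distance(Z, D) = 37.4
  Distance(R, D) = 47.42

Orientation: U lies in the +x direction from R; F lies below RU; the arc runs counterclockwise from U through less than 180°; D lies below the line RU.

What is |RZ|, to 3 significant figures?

33.1

R is at the origin; R and U share the same y with |RU| = 43.6 and U on the +x side, so U = (43.6, 0.00). A1 meets RU tangentially, so FU is at right angles to RU, so F = U + (0, -12.2) = (43.6, -12.2). Since FZ ⟂ ZD (tangency), |FD| = √(12.2² + 37.4²) = 39.3 regardless of where Z sits on A1. So D lies on both circle(R, 47.42) and circle(F, 39.3); the below-RU intersection is D = (19.4, -43.3). Z is the foot of the tangent from D: Z = (32.1, -8.06).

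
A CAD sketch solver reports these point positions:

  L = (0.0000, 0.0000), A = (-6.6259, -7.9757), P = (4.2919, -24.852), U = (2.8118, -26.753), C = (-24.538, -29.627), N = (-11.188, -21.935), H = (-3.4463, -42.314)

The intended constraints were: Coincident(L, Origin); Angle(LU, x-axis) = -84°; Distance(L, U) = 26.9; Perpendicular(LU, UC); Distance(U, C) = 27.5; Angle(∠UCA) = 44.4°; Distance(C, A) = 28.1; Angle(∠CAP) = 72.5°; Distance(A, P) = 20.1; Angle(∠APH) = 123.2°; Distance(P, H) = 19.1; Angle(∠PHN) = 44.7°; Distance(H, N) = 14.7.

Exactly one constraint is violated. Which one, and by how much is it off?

Distance(H, N) = 14.7 — off by 7.10.

L = (0.00, 0.00) ✓; LU at -84.00° ✓; |LU| = 26.90 ✓; ∠(LU, UC) = 90.00° ✓; |UC| = 27.50 ✓; ∠UCA = 44.40° ✓; |CA| = 28.10 ✓; ∠CAP = 72.50° ✓; |AP| = 20.10 ✓; ∠APH = 123.2° ✓; |PH| = 19.10 ✓; ∠PHN = 44.70° ✓; |HN| = 21.80 ✗.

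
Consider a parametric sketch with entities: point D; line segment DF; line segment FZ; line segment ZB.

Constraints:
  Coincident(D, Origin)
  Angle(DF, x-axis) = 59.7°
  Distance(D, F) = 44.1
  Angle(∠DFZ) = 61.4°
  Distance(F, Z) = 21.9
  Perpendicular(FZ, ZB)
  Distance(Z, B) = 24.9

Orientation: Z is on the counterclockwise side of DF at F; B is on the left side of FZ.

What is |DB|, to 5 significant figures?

13.842

D is at the origin; DF runs at 59.7° with length 44.1, so F = 44.1·(cos 59.7°, sin 59.7°) = (22.250, 38.076). ∠DFZ = 61.4°, so FZ runs at 59.7° + (180° − 61.4°) = 178.30° from the x-axis; with |FZ| = 21.9, Z = F + 21.9·(cos 178.30°, sin 178.30°) = (0.35931, 38.725). FZ ⟂ ZB; with |ZB| = 24.9 on the left of FZ, B = Z + 24.9·(-0.029666, -0.99956) = (-0.37938, 13.836). Then |DB| = |B − D| = 13.842.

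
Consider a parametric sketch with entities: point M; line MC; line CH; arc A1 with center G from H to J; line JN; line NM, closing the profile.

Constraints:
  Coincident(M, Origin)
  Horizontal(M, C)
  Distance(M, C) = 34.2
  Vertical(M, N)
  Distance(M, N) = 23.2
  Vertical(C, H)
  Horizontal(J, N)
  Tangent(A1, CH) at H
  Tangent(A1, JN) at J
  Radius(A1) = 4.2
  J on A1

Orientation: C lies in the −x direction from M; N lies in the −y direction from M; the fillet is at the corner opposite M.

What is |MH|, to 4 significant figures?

39.12

M is at the origin; MC is horizontal with |MC| = 34.2 and C on the −x side, so C = (-34.20, 0.000). M and N share the same x with |MN| = 23.2 and N on the −y side, so N = (0.000, -23.20). The virtual corner opposite M is at (-34.20, -23.20). Tangency of A1 to CH means the radius GH is perpendicular to CH and tangency of A1 to JN means the radius GJ is perpendicular to JN, with radius 4.2, so the center G sits 4.2 in from both sides at G = (-30.00, -19.00). That places the tangent points at H = (-34.20, -19.00) on CH and J = (-30.00, -23.20) on JN. Then |MH| = |H − M| = 39.12.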